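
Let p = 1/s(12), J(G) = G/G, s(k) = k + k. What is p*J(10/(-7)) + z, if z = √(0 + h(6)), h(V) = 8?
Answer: 1/24 + 2*√2 ≈ 2.8701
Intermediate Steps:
s(k) = 2*k
J(G) = 1
z = 2*√2 (z = √(0 + 8) = √8 = 2*√2 ≈ 2.8284)
p = 1/24 (p = 1/(2*12) = 1/24 ≈ 0.041667)
p*J(10/(-7)) + z = (1/24)*1 + 2*√2 = 1/24 + 2*√2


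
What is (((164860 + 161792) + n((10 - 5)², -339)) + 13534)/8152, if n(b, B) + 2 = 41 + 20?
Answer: 340245/8152 ≈ 41.738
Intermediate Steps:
n(b, B) = 59 (n(b, B) = -2 + (41 + 20) = -2 + 61 = 59)
(((164860 + 161792) + n((10 - 5)², -339)) + 13534)/8152 = (((164860 + 161792) + 59) + 13534)/8152 = ((326652 + 59) + 13534)*(1/8152) = (326711 + 13534)*(1/8152) = 340245*(1/8152) = 340245/8152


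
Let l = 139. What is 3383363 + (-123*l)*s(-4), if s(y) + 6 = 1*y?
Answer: 3554333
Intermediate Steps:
s(y) = -6 + y (s(y) = -6 + 1*y = -6 + y)
3383363 + (-123*l)*s(-4) = 3383363 + (-123*139)*(-6 - 4) = 3383363 - 17097*(-10) = 3383363 + 170970 = 3554333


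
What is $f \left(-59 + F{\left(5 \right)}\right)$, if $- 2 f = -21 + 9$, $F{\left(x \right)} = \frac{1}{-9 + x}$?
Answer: $- \frac{711}{2} \approx -355.5$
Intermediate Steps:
$f = 6$ ($f = - \frac{-21 + 9}{2} = \left(- \frac{1}{2}\right) \left(-12\right) = 6$)
$f \left(-59 + F{\left(5 \right)}\right) = 6 \left(-59 + \frac{1}{-9 + 5}\right) = 6 \left(-59 + \frac{1}{-4}\right) = 6 \left(-59 - \frac{1}{4}\right) = 6 \left(- \frac{237}{4}\right) = - \frac{711}{2}$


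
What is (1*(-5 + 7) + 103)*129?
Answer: 13545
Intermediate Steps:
(1*(-5 + 7) + 103)*129 = (1*2 + 103)*129 = (2 + 103)*129 = 105*129 = 13545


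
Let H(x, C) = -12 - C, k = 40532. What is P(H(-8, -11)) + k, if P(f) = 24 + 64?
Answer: 40620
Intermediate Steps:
P(f) = 88
P(H(-8, -11)) + k = 88 + 40532 = 40620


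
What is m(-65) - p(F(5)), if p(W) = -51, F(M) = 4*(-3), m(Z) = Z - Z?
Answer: 51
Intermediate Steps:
m(Z) = 0
F(M) = -12
m(-65) - p(F(5)) = 0 - 1*(-51) = 0 + 51 = 51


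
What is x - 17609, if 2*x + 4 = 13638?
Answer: -10792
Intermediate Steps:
x = 6817 (x = -2 + (½)*13638 = -2 + 6819 = 6817)
x - 17609 = 6817 - 17609 = -10792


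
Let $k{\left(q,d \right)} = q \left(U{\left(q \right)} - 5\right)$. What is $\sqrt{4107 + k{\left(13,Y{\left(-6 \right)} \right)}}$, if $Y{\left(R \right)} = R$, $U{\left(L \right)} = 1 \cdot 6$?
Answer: $2 \sqrt{1030} \approx 64.187$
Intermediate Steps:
$U{\left(L \right)} = 6$
$k{\left(q,d \right)} = q$ ($k{\left(q,d \right)} = q \left(6 - 5\right) = q 1 = q$)
$\sqrt{4107 + k{\left(13,Y{\left(-6 \right)} \right)}} = \sqrt{4107 + 13} = \sqrt{4120} = 2 \sqrt{1030}$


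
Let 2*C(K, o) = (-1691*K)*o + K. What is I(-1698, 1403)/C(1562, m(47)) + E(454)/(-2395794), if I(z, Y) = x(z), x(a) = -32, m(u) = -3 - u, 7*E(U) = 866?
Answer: -28861194251/553716289013349 ≈ -5.2123e-5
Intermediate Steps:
E(U) = 866/7 (E(U) = (⅐)*866 = 866/7)
I(z, Y) = -32
C(K, o) = K/2 - 1691*K*o/2 (C(K, o) = ((-1691*K)*o + K)/2 = (-1691*K*o + K)/2 = (K - 1691*K*o)/2 = K/2 - 1691*K*o/2)
I(-1698, 1403)/C(1562, m(47)) + E(454)/(-2395794) = -32*1/(781*(1 - 1691*(-3 - 1*47))) + (866/7)/(-2395794) = -32*1/(781*(1 - 1691*(-3 - 47))) + (866/7)*(-1/2395794) = -32*1/(781*(1 - 1691*(-50))) - 433/8385279 = -32*1/(781*(1 + 84550)) - 433/8385279 = -32/((½)*1562*84551) - 433/8385279 = -32/66034331 - 433/8385279 = -28861194251/553716289013349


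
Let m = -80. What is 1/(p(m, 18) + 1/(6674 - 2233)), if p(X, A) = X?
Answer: -4441/355279 ≈ -0.012500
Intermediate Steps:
1/(p(m, 18) + 1/(6674 - 2233)) = 1/(-80 + 1/(6674 - 2233)) = 1/(-80 + 1/4441) = 1/(-355279/4441) = -4441/355279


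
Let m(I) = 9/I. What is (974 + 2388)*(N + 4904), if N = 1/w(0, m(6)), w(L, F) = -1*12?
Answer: 98921807/6 ≈ 1.6487e+7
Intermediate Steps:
w(L, F) = -12
N = -1/12 (N = 1/(-12) = -1/12 ≈ -0.083333)
(974 + 2388)*(N + 4904) = (974 + 2388)*(-1/12 + 4904) = 3362*(58847/12) = 98921807/6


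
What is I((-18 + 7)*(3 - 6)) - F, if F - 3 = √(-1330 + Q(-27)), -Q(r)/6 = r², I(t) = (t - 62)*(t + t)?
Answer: -1917 - 2*I*√1426 ≈ -1917.0 - 75.525*I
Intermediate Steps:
I(t) = 2*t*(-62 + t) (I(t) = (-62 + t)*(2*t) = 2*t*(-62 + t))
Q(r) = -6*r²
F = 3 + 2*I*√1426 (F = 3 + √(-1330 - 6*(-27)²) = 3 + √(-1330 - 6*729) = 3 + √(-1330 - 4374) = 3 + √(-5704) = 3 + 2*I*√1426 ≈ 3.0 + 75.525*I)
I((-18 + 7)*(3 - 6)) - F = 2*((-18 + 7)*(3 - 6))*(-62 + (-18 + 7)*(3 - 6)) - (3 + 2*I*√1426) = 2*(-11*(-3))*(-62 - 11*(-3)) + (-3 - 2*I*√1426) = 2*33*(-62 + 33) + (-3 - 2*I*√1426) = 2*33*(-29) + (-3 - 2*I*√1426) = -1914 + (-3 - 2*I*√1426) = -1917 - 2*I*√1426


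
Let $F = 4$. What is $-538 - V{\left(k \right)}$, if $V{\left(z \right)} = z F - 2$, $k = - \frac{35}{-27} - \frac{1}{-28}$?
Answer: $- \frac{102311}{189} \approx -541.33$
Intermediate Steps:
$k = \frac{1007}{756}$ ($k = \left(-35\right) \left(- \frac{1}{27}\right) - - \frac{1}{28} = \frac{35}{27} + \frac{1}{28} = \frac{1007}{756} \approx 1.332$)
$V{\left(z \right)} = -2 + 4 z$ ($V{\left(z \right)} = z 4 - 2 = 4 z - 2 = -2 + 4 z$)
$-538 - V{\left(k \right)} = -538 - \left(-2 + 4 \cdot \frac{1007}{756}\right) = -538 - \left(-2 + \frac{1007}{189}\right) = -538 - \frac{629}{189} = - \frac{102311}{189}$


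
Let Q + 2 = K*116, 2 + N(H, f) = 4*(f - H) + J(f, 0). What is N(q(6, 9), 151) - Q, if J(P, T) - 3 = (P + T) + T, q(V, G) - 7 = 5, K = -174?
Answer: 20894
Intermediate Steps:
q(V, G) = 12 (q(V, G) = 7 + 5 = 12)
J(P, T) = 3 + P + 2*T (J(P, T) = 3 + ((P + T) + T) = 3 + (P + 2*T) = 3 + P + 2*T)
N(H, f) = 1 - 4*H + 5*f (N(H, f) = -2 + (4*(f - H) + (3 + f + 2*0)) = -2 + ((-4*H + 4*f) + (3 + f + 0)) = -2 + ((-4*H + 4*f) + (3 + f)) = -2 + (3 - 4*H + 5*f) = 1 - 4*H + 5*f)
Q = -20186 (Q = -2 - 174*116 = -2 - 20184 = -20186)
N(q(6, 9), 151) - Q = (1 - 4*12 + 5*151) - 1*(-20186) = (1 - 48 + 755) + 20186 = 708 + 20186 = 20894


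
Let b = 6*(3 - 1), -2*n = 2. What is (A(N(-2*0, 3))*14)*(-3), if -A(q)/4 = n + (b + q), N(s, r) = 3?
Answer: 2352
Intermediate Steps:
n = -1 (n = -½*2 = -1)
b = 12 (b = 6*2 = 12)
A(q) = -44 - 4*q (A(q) = -4*(-1 + (12 + q)) = -4*(11 + q) = -44 - 4*q)
(A(N(-2*0, 3))*14)*(-3) = ((-44 - 4*3)*14)*(-3) = ((-44 - 12)*14)*(-3) = -56*14*(-3) = -784*(-3) = 2352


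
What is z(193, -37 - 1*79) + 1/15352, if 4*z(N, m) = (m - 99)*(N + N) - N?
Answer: -319256353/15352 ≈ -20796.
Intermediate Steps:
z(N, m) = -N/4 + N*(-99 + m)/2 (z(N, m) = ((m - 99)*(N + N) - N)/4 = ((-99 + m)*(2*N) - N)/4 = (2*N*(-99 + m) - N)/4 = (-N + 2*N*(-99 + m))/4 = -N/4 + N*(-99 + m)/2)
z(193, -37 - 1*79) + 1/15352 = (1/4)*193*(-199 + 2*(-37 - 1*79)) + 1/15352 = (1/4)*193*(-199 + 2*(-37 - 79)) + 1/15352 = (1/4)*193*(-199 + 2*(-116)) + 1/15352 = (1/4)*193*(-199 - 232) + 1/15352 = (1/4)*193*(-431) + 1/15352 = -83183/4 + 1/15352 = -319256353/15352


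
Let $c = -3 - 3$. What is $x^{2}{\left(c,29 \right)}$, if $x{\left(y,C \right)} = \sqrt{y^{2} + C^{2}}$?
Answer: $877$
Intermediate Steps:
$c = -6$ ($c = -3 - 3 = -6$)
$x{\left(y,C \right)} = \sqrt{C^{2} + y^{2}}$
$x^{2}{\left(c,29 \right)} = \left(\sqrt{29^{2} + \left(-6\right)^{2}}\right)^{2} = \left(\sqrt{841 + 36}\right)^{2} = \left(\sqrt{877}\right)^{2} = 877$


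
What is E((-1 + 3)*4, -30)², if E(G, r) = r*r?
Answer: 810000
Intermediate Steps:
E(G, r) = r²
E((-1 + 3)*4, -30)² = ((-30)²)² = 900² = 810000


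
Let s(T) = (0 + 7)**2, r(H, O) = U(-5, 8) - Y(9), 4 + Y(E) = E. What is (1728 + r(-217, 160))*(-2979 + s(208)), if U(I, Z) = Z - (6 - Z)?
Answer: -5077690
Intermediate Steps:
Y(E) = -4 + E
U(I, Z) = -6 + 2*Z (U(I, Z) = Z + (-6 + Z) = -6 + 2*Z)
r(H, O) = 5 (r(H, O) = (-6 + 2*8) - (-4 + 9) = (-6 + 16) - 1*5 = 10 - 5 = 5)
s(T) = 49 (s(T) = 7**2 = 49)
(1728 + r(-217, 160))*(-2979 + s(208)) = (1728 + 5)*(-2979 + 49) = 1733*(-2930) = -5077690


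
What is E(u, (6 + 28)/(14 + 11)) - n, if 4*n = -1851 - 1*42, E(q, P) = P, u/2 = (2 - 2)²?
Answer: 47461/100 ≈ 474.61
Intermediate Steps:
u = 0 (u = 2*(2 - 2)² = 2*0² = 2*0 = 0)
n = -1893/4 (n = (-1851 - 1*42)/4 = (-1851 - 42)/4 = (¼)*(-1893) = -1893/4 ≈ -473.25)
E(u, (6 + 28)/(14 + 11)) - n = (6 + 28)/(14 + 11) - 1*(-1893/4) = 34/25 + 1893/4 = 47461/100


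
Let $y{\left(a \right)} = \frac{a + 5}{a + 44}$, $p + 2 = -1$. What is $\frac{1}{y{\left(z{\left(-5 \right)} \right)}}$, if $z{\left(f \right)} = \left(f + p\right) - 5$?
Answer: $- \frac{31}{8} \approx -3.875$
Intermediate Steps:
$p = -3$ ($p = -2 - 1 = -3$)
$z{\left(f \right)} = -8 + f$ ($z{\left(f \right)} = \left(f - 3\right) - 5 = \left(-3 + f\right) - 5 = -8 + f$)
$y{\left(a \right)} = \frac{5 + a}{44 + a}$
$\frac{1}{y{\left(z{\left(-5 \right)} \right)}} = \frac{1}{\frac{1}{44 - 13} \left(5 - 13\right)} = \frac{1}{\frac{1}{31} \left(-8\right)} = \frac{1}{- \frac{8}{31}} = - \frac{31}{8}$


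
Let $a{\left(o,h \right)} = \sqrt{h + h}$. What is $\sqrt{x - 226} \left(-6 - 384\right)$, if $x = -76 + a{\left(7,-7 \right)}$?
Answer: $- 390 \sqrt{-302 + i \sqrt{14}} \approx -41.984 - 6777.6 i$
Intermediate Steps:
$a{\left(o,h \right)} = \sqrt{2} \sqrt{h}$ ($a{\left(o,h \right)} = \sqrt{2 h} = \sqrt{2} \sqrt{h}$)
$x = -76 + i \sqrt{14}$ ($x = -76 + \sqrt{2} \sqrt{-7} = -76 + \sqrt{2} i \sqrt{7} = -76 + i \sqrt{14} \approx -76.0 + 3.7417 i$)
$\sqrt{x - 226} \left(-6 - 384\right) = \sqrt{\left(-76 + i \sqrt{14}\right) - 226} \left(-6 - 384\right) = \sqrt{-302 + i \sqrt{14}} \left(-390\right) = - 390 \sqrt{-302 + i \sqrt{14}}$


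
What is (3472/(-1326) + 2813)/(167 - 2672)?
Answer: -1863283/1660815 ≈ -1.1219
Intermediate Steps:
(3472/(-1326) + 2813)/(167 - 2672) = (3472*(-1/1326) + 2813)/(-2505) = (-1736/663 + 2813)*(-1/2505) = (1863283/663)*(-1/2505) = -1863283/1660815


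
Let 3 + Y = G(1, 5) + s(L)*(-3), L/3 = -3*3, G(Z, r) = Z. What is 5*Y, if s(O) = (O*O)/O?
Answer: 395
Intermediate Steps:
L = -27 (L = 3*(-3*3) = 3*(-9) = -27)
s(O) = O (s(O) = O²/O = O)
Y = 79 (Y = -3 + (1 - 27*(-3)) = -3 + (1 + 81) = -3 + 82 = 79)
5*Y = 5*79 = 395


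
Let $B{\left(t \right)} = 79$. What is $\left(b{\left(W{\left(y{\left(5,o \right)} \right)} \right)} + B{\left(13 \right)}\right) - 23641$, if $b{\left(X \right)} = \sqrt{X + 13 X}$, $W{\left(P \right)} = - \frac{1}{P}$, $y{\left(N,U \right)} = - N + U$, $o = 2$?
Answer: $-23562 + \frac{\sqrt{42}}{3} \approx -23560.0$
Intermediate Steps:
$y{\left(N,U \right)} = U - N$
$b{\left(X \right)} = \sqrt{14} \sqrt{X}$ ($b{\left(X \right)} = \sqrt{14 X} = \sqrt{14} \sqrt{X}$)
$\left(b{\left(W{\left(y{\left(5,o \right)} \right)} \right)} + B{\left(13 \right)}\right) - 23641 = \left(\sqrt{14} \sqrt{- \frac{1}{2 - 5}} + 79\right) - 23641 = \left(\sqrt{14} \sqrt{- \frac{1}{-3}} + 79\right) - 23641 = \left(\sqrt{14} \sqrt{\left(-1\right) \left(- \frac{1}{3}\right)} + 79\right) - 23641 = \left(\frac{\sqrt{14}}{\sqrt{3}} + 79\right) - 23641 = \left(\sqrt{14} \frac{\sqrt{3}}{3} + 79\right) - 23641 = \left(\frac{\sqrt{42}}{3} + 79\right) - 23641 = \left(79 + \frac{\sqrt{42}}{3}\right) - 23641 = -23562 + \frac{\sqrt{42}}{3}$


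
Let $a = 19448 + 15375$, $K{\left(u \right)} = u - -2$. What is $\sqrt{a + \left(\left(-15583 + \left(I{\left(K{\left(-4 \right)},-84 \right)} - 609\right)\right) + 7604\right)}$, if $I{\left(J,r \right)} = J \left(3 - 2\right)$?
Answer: $\sqrt{26233} \approx 161.97$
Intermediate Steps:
$K{\left(u \right)} = 2 + u$ ($K{\left(u \right)} = u + 2 = 2 + u$)
$a = 34823$
$I{\left(J,r \right)} = J$ ($I{\left(J,r \right)} = J 1 = J$)
$\sqrt{a + \left(\left(-15583 + \left(I{\left(K{\left(-4 \right)},-84 \right)} - 609\right)\right) + 7604\right)} = \sqrt{34823 + \left(\left(-15583 + \left(\left(2 - 4\right) - 609\right)\right) + 7604\right)} = \sqrt{34823 + \left(\left(-15583 - 611\right) + 7604\right)} = \sqrt{34823 + \left(-16194 + 7604\right)} = \sqrt{34823 - 8590} = \sqrt{26233}$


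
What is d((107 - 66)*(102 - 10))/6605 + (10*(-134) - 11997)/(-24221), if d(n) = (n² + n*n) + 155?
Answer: 689323846068/159979705 ≈ 4308.8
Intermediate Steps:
d(n) = 155 + 2*n² (d(n) = (n² + n²) + 155 = 2*n² + 155 = 155 + 2*n²)
d((107 - 66)*(102 - 10))/6605 + (10*(-134) - 11997)/(-24221) = (155 + 2*((107 - 66)*(102 - 10))²)/6605 + (10*(-134) - 11997)/(-24221) = (155 + 2*(41*92)²)*(1/6605) + (-1340 - 11997)*(-1/24221) = (155 + 2*3772²)*(1/6605) - 13337*(-1/24221) = (155 + 2*14227984)*(1/6605) + 13337/24221 = (155 + 28455968)*(1/6605) + 13337/24221 = 28456123*(1/6605) + 13337/24221 = 28456123/6605 + 13337/24221 = 689323846068/159979705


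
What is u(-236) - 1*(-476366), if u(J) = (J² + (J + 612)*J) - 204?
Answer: 443122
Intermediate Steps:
u(J) = -204 + J² + J*(612 + J) (u(J) = (J² + (612 + J)*J) - 204 = (J² + J*(612 + J)) - 204 = -204 + J² + J*(612 + J))
u(-236) - 1*(-476366) = (-204 + 2*(-236)² + 612*(-236)) - 1*(-476366) = (-204 + 2*55696 - 144432) + 476366 = (-204 + 111392 - 144432) + 476366 = -33244 + 476366 = 443122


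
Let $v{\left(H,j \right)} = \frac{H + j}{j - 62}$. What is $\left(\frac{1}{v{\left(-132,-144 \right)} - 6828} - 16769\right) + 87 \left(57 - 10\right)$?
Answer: $- \frac{8915891383}{703146} \approx -12680.0$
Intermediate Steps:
$v{\left(H,j \right)} = \frac{H + j}{-62 + j}$
$\left(\frac{1}{v{\left(-132,-144 \right)} - 6828} - 16769\right) + 87 \left(57 - 10\right) = \left(\frac{1}{\frac{-132 - 144}{-62 - 144} - 6828} - 16769\right) + 87 \left(57 - 10\right) = \left(\frac{1}{\frac{1}{-206} \left(-276\right) - 6828} - 16769\right) + 87 \cdot 47 = \left(\frac{1}{\left(- \frac{1}{206}\right) \left(-276\right) - 6828} - 16769\right) + 4089 = \left(\frac{1}{\frac{138}{103} - 6828} - 16769\right) + 4089 = \left(\frac{1}{- \frac{703146}{103}} - 16769\right) + 4089 = \left(- \frac{103}{703146} - 16769\right) + 4089 = - \frac{11791055377}{703146} + 4089 = - \frac{8915891383}{703146}$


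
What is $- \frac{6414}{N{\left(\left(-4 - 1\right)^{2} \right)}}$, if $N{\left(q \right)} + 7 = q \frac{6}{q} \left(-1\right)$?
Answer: $\frac{6414}{13} \approx 493.38$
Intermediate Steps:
$N{\left(q \right)} = -13$ ($N{\left(q \right)} = -7 + q \frac{6}{q} \left(-1\right) = -7 + 6 \left(-1\right) = -7 - 6 = -13$)
$- \frac{6414}{N{\left(\left(-4 - 1\right)^{2} \right)}} = - \frac{6414}{-13} = \left(-6414\right) \left(- \frac{1}{13}\right) = \frac{6414}{13}$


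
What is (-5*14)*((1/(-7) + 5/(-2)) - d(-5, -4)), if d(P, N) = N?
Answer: -95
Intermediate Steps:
(-5*14)*((1/(-7) + 5/(-2)) - d(-5, -4)) = (-5*14)*((1/(-7) + 5/(-2)) - 1*(-4)) = -70*((1*(-⅐) + 5*(-½)) + 4) = -70*((-⅐ - 5/2) + 4) = -70*(-37/14 + 4) = -70*19/14 = -95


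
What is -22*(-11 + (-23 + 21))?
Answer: 286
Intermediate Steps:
-22*(-11 + (-23 + 21)) = -22*(-11 - 2) = -22*(-13) = 286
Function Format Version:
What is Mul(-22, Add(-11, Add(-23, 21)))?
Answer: 286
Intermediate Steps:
Mul(-22, Add(-11, Add(-23, 21))) = Mul(-22, Add(-11, -2)) = Mul(-22, -13) = 286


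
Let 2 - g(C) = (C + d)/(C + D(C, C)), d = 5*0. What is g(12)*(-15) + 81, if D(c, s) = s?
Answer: 117/2 ≈ 58.500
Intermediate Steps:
d = 0
g(C) = 3/2 (g(C) = 2 - (C + 0)/(C + C) = 2 - C/(2*C) = 2 - C*1/(2*C) = 2 - 1*½ = 2 - ½ = 3/2)
g(12)*(-15) + 81 = (3/2)*(-15) + 81 = -45/2 + 81 = 117/2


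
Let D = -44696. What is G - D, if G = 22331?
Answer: 67027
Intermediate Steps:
G - D = 22331 - 1*(-44696) = 22331 + 44696 = 67027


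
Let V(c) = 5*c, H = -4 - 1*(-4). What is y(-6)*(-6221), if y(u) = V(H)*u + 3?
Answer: -18663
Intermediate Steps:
H = 0 (H = -4 + 4 = 0)
y(u) = 3 (y(u) = (5*0)*u + 3 = 0*u + 3 = 0 + 3 = 3)
y(-6)*(-6221) = 3*(-6221) = -18663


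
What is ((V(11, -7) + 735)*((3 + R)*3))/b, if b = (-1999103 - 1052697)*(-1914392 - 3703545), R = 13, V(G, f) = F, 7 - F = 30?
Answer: 4272/2143102517075 ≈ 1.9934e-9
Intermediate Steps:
F = -23 (F = 7 - 1*30 = 7 - 30 = -23)
V(G, f) = -23
b = 17144820136600 (b = -3051800*(-5617937) = 17144820136600)
((V(11, -7) + 735)*((3 + R)*3))/b = ((-23 + 735)*((3 + 13)*3))/17144820136600 = (712*(16*3))*(1/17144820136600) = (712*48)*(1/17144820136600) = 34176*(1/17144820136600) = 4272/2143102517075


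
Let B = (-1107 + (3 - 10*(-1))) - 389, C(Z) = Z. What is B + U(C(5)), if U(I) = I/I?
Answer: -1482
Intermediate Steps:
U(I) = 1
B = -1483 (B = (-1107 + (3 + 10)) - 389 = (-1107 + 13) - 389 = -1094 - 389 = -1483)
B + U(C(5)) = -1483 + 1 = -1482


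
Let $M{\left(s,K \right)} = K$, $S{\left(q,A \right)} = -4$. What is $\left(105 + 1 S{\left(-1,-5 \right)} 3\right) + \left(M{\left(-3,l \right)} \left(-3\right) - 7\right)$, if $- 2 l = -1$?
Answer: $\frac{169}{2} \approx 84.5$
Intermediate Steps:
$l = \frac{1}{2}$ ($l = \left(- \frac{1}{2}\right) \left(-1\right) = \frac{1}{2} \approx 0.5$)
$\left(105 + 1 S{\left(-1,-5 \right)} 3\right) + \left(M{\left(-3,l \right)} \left(-3\right) - 7\right) = \left(105 + 1 \left(-4\right) 3\right) + \left(\frac{1}{2} \left(-3\right) - 7\right) = \left(105 - 12\right) - \frac{17}{2} = 93 - \frac{17}{2} = \frac{169}{2}$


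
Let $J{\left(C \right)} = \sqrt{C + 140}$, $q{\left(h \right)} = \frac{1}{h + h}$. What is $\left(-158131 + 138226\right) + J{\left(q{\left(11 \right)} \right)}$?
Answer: $-19905 + \frac{\sqrt{67782}}{22} \approx -19893.0$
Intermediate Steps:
$q{\left(h \right)} = \frac{1}{2 h}$
$J{\left(C \right)} = \sqrt{140 + C}$
$\left(-158131 + 138226\right) + J{\left(q{\left(11 \right)} \right)} = \left(-158131 + 138226\right) + \sqrt{140 + \frac{1}{2 \cdot 11}} = -19905 + \sqrt{140 + \frac{1}{2} \cdot \frac{1}{11}} = -19905 + \sqrt{140 + \frac{1}{22}} = -19905 + \sqrt{\frac{3081}{22}} = -19905 + \frac{\sqrt{67782}}{22}$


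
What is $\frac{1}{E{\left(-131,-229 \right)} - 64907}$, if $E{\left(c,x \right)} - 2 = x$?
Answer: $- \frac{1}{65134} \approx -1.5353 \cdot 10^{-5}$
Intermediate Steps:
$E{\left(c,x \right)} = 2 + x$
$\frac{1}{E{\left(-131,-229 \right)} - 64907} = \frac{1}{\left(2 - 229\right) - 64907} = \frac{1}{-227 - 64907} = \frac{1}{-65134} = - \frac{1}{65134}$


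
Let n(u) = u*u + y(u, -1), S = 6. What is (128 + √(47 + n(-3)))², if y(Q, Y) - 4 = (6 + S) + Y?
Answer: (128 + √71)² ≈ 18612.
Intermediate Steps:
y(Q, Y) = 16 + Y (y(Q, Y) = 4 + ((6 + 6) + Y) = 4 + (12 + Y) = 16 + Y)
n(u) = 15 + u² (n(u) = u*u + (16 - 1) = u² + 15 = 15 + u²)
(128 + √(47 + n(-3)))² = (128 + √(47 + (15 + (-3)²)))² = (128 + √(47 + (15 + 9)))² = (128 + √(47 + 24))² = (128 + √71)²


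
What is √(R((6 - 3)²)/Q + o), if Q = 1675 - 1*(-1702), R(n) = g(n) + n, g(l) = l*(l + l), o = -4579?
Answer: 2*I*√13054732306/3377 ≈ 67.668*I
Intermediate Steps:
g(l) = 2*l² (g(l) = l*(2*l) = 2*l²)
R(n) = n + 2*n² (R(n) = 2*n² + n = n + 2*n²)
Q = 3377 (Q = 1675 + 1702 = 3377)
√(R((6 - 3)²)/Q + o) = √(((6 - 3)²*(1 + 2*(6 - 3)²))/3377 - 4579) = √((3²*(1 + 2*3²))*(1/3377) - 4579) = √((9*(1 + 2*9))*(1/3377) - 4579) = √((9*(1 + 18))*(1/3377) - 4579) = √((9*19)*(1/3377) - 4579) = √(171*(1/3377) - 4579) = √(171/3377 - 4579) = √(-15463112/3377) = 2*I*√13054732306/3377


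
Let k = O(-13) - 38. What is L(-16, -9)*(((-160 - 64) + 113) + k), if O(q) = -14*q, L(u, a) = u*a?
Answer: 4752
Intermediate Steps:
L(u, a) = a*u
k = 144 (k = -14*(-13) - 38 = 182 - 38 = 144)
L(-16, -9)*(((-160 - 64) + 113) + k) = (-9*(-16))*(((-160 - 64) + 113) + 144) = 144*((-224 + 113) + 144) = 144*(-111 + 144) = 144*33 = 4752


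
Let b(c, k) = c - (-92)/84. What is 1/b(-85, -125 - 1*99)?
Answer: -21/1762 ≈ -0.011918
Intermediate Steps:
b(c, k) = 23/21 + c (b(c, k) = c - (-92)/84 = c - 1*(-23/21) = c + 23/21 = 23/21 + c)
1/b(-85, -125 - 1*99) = 1/(23/21 - 85) = 1/(-1762/21) = -21/1762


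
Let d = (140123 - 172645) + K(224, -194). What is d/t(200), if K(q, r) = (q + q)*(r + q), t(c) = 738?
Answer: -9541/369 ≈ -25.856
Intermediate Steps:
K(q, r) = 2*q*(q + r) (K(q, r) = (2*q)*(q + r) = 2*q*(q + r))
d = -19082 (d = (140123 - 172645) + 2*224*(224 - 194) = -32522 + 2*224*30 = -32522 + 13440 = -19082)
d/t(200) = -19082/738 = -19082*1/738 = -9541/369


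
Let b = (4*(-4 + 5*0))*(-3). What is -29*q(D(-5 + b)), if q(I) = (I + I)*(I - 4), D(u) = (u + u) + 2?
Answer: -428736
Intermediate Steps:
b = 48 (b = (4*(-4 + 0))*(-3) = (4*(-4))*(-3) = -16*(-3) = 48)
D(u) = 2 + 2*u (D(u) = 2*u + 2 = 2 + 2*u)
q(I) = 2*I*(-4 + I) (q(I) = (2*I)*(-4 + I) = 2*I*(-4 + I))
-29*q(D(-5 + b)) = -58*(2 + 2*(-5 + 48))*(-4 + (2 + 2*(-5 + 48))) = -58*(2 + 2*43)*(-4 + (2 + 2*43)) = -58*(2 + 86)*(-4 + (2 + 86)) = -58*88*(-4 + 88) = -58*88*84 = -29*14784 = -428736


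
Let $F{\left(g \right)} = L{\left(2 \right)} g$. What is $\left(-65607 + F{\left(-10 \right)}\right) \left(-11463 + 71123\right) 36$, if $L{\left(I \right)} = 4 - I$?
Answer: $-140951045520$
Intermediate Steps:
$F{\left(g \right)} = 2 g$ ($F{\left(g \right)} = \left(4 - 2\right) g = 2 g$)
$\left(-65607 + F{\left(-10 \right)}\right) \left(-11463 + 71123\right) 36 = \left(-65607 + 2 \left(-10\right)\right) \left(-11463 + 71123\right) 36 = \left(-65607 - 20\right) 59660 \cdot 36 = \left(-65627\right) 59660 \cdot 36 = \left(-3915306820\right) 36 = -140951045520$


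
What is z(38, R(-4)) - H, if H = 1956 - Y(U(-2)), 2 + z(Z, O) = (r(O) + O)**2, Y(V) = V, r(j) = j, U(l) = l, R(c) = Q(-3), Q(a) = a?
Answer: -1924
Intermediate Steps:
R(c) = -3
z(Z, O) = -2 + 4*O**2 (z(Z, O) = -2 + (O + O)**2 = -2 + (2*O)**2 = -2 + 4*O**2)
H = 1958 (H = 1956 - 1*(-2) = 1956 + 2 = 1958)
z(38, R(-4)) - H = (-2 + 4*(-3)**2) - 1*1958 = (-2 + 4*9) - 1958 = (-2 + 36) - 1958 = 34 - 1958 = -1924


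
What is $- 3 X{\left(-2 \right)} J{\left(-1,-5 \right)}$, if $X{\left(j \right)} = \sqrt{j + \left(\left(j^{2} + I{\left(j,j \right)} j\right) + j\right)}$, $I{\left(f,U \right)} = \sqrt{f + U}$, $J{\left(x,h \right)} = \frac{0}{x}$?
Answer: $0$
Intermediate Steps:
$J{\left(x,h \right)} = 0$
$I{\left(f,U \right)} = \sqrt{U + f}$
$X{\left(j \right)} = \sqrt{j^{2} + 2 j + \sqrt{2} j^{\frac{3}{2}}}$ ($X{\left(j \right)} = \sqrt{j + \left(\left(j^{2} + \sqrt{j + j} j\right) + j\right)} = \sqrt{j + \left(\left(j^{2} + \sqrt{2 j} j\right) + j\right)} = \sqrt{j + \left(\left(j^{2} + \sqrt{2} \sqrt{j} j\right) + j\right)} = \sqrt{j + \left(\left(j^{2} + \sqrt{2} j^{\frac{3}{2}}\right) + j\right)} = \sqrt{j + \left(j + j^{2} + \sqrt{2} j^{\frac{3}{2}}\right)} = \sqrt{j^{2} + 2 j + \sqrt{2} j^{\frac{3}{2}}}$)
$- 3 X{\left(-2 \right)} J{\left(-1,-5 \right)} = - 3 \sqrt{- 2 \left(2 - 2 + \sqrt{2} \sqrt{-2}\right)} 0 = - 3 \sqrt{- 2 \left(2 - 2 + \sqrt{2} i \sqrt{2}\right)} 0 = - 3 \sqrt{- 2 \left(2 - 2 + 2 i\right)} 0 = - 3 \sqrt{- 2 \cdot 2 i} 0 = - 3 \sqrt{- 4 i} 0 = - 3 \cdot 2 \sqrt{- i} 0 = - 6 \sqrt{- i} 0 = 0$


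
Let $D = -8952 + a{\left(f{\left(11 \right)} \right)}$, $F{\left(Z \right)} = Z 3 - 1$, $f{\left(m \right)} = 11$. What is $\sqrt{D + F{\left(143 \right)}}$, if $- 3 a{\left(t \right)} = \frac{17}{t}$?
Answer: $\frac{7 i \sqrt{189453}}{33} \approx 92.328 i$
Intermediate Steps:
$a{\left(t \right)} = - \frac{17}{3 t}$ ($a{\left(t \right)} = - \frac{17 \frac{1}{t}}{3} = - \frac{17}{3 t}$)
$F{\left(Z \right)} = -1 + 3 Z$ ($F{\left(Z \right)} = 3 Z - 1 = -1 + 3 Z$)
$D = - \frac{295433}{33}$ ($D = -8952 - \frac{17}{3 \cdot 11} = -8952 - \frac{17}{33} = - \frac{295433}{33} \approx -8952.5$)
$\sqrt{D + F{\left(143 \right)}} = \sqrt{- \frac{295433}{33} + \left(-1 + 3 \cdot 143\right)} = \sqrt{- \frac{295433}{33} + \left(-1 + 429\right)} = \sqrt{- \frac{295433}{33} + 428} = \sqrt{- \frac{281309}{33}} = \frac{7 i \sqrt{189453}}{33}$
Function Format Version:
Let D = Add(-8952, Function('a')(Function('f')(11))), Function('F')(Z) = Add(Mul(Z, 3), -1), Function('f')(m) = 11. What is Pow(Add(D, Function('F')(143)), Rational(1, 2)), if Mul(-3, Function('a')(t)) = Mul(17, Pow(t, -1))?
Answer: Mul(Rational(7, 33), I, Pow(189453, Rational(1, 2))) ≈ Mul(92.328, I)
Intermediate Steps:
Function('a')(t) = Mul(Rational(-17, 3), Pow(t, -1)) (Function('a')(t) = Mul(Rational(-1, 3), Mul(17, Pow(t, -1))) = Mul(Rational(-17, 3), Pow(t, -1)))
Function('F')(Z) = Add(-1, Mul(3, Z)) (Function('F')(Z) = Add(Mul(3, Z), -1) = Add(-1, Mul(3, Z)))
D = Rational(-295433, 33) (D = Add(-8952, Mul(Rational(-17, 3), Pow(11, -1))) = Add(-8952, Mul(Rational(-17, 3), Rational(1, 11))) = Add(-8952, Rational(-17, 33)) = Rational(-295433, 33) ≈ -8952.5)
Pow(Add(D, Function('F')(143)), Rational(1, 2)) = Pow(Add(Rational(-295433, 33), Add(-1, Mul(3, 143))), Rational(1, 2)) = Pow(Add(Rational(-295433, 33), Add(-1, 429)), Rational(1, 2)) = Pow(Add(Rational(-295433, 33), 428), Rational(1, 2)) = Pow(Rational(-281309, 33), Rational(1, 2)) = Mul(Rational(7, 33), I, Pow(189453, Rational(1, 2)))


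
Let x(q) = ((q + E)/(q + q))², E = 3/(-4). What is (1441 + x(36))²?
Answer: 176423876476225/84934656 ≈ 2.0772e+6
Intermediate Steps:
E = -¾ (E = 3*(-¼) = -¾ ≈ -0.75000)
x(q) = (-¾ + q)²/(4*q²) (x(q) = ((q - ¾)/(q + q))² = ((-¾ + q)/((2*q)))² = ((-¾ + q)*(1/(2*q)))² = ((-¾ + q)/(2*q))² = (-¾ + q)²/(4*q²))
(1441 + x(36))² = (1441 + (1/64)*(-3 + 4*36)²/36²)² = (1441 + (1/64)*(1/1296)*(-3 + 144)²)² = (1441 + (1/64)*(1/1296)*141²)² = (1441 + (1/64)*(1/1296)*19881)² = (1441 + 2209/9216)² = (13282465/9216)² = 176423876476225/84934656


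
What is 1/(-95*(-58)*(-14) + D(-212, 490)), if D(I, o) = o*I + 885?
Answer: -1/180135 ≈ -5.5514e-6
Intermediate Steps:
D(I, o) = 885 + I*o (D(I, o) = I*o + 885 = 885 + I*o)
1/(-95*(-58)*(-14) + D(-212, 490)) = 1/(-95*(-58)*(-14) + (885 - 212*490)) = 1/(5510*(-14) + (885 - 103880)) = 1/(-77140 - 102995) = 1/(-180135) = -1/180135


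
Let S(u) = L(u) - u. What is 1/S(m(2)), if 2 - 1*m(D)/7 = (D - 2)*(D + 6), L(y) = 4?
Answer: -1/10 ≈ -0.10000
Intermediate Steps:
m(D) = 14 - 7*(-2 + D)*(6 + D) (m(D) = 14 - 7*(D - 2)*(D + 6) = 14 - 7*(-2 + D)*(6 + D))
S(u) = 4 - u
1/S(m(2)) = 1/(4 - (98 - 28*2 - 7*2**2)) = 1/(4 - (98 - 56 - 7*4)) = 1/(4 - (98 - 56 - 28)) = 1/(4 - 1*14) = 1/(4 - 14) = 1/(-10) = -1/10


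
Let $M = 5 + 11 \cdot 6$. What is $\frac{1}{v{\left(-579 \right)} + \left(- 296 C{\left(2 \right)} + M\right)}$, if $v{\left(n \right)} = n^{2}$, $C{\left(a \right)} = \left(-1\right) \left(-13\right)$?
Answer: $\frac{1}{331464} \approx 3.0169 \cdot 10^{-6}$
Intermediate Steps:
$C{\left(a \right)} = 13$
$M = 71$ ($M = 5 + 66 = 71$)
$\frac{1}{v{\left(-579 \right)} + \left(- 296 C{\left(2 \right)} + M\right)} = \frac{1}{\left(-579\right)^{2} + \left(\left(-296\right) 13 + 71\right)} = \frac{1}{335241 + \left(-3848 + 71\right)} = \frac{1}{335241 - 3777} = \frac{1}{331464}$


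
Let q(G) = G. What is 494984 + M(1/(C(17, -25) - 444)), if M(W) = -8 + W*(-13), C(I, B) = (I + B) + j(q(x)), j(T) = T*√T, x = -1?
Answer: 101126077556/204305 - 13*I/204305 ≈ 4.9498e+5 - 6.363e-5*I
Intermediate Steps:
j(T) = T^(3/2)
C(I, B) = B + I - I (C(I, B) = (I + B) + (-1)^(3/2) = (B + I) - I = B + I - I)
M(W) = -8 - 13*W
494984 + M(1/(C(17, -25) - 444)) = 494984 + (-8 - 13/((-25 + 17 - I) - 444)) = 494984 + (-8 - 13/((-8 - I) - 444)) = 494984 + (-8 - 13*(-452 + I)/204305) = 494976 - 13*(-452 + I)/204305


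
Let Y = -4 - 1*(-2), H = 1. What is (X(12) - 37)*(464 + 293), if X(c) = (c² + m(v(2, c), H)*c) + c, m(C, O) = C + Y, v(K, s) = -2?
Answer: 53747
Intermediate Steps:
Y = -2 (Y = -4 + 2 = -2)
m(C, O) = -2 + C (m(C, O) = C - 2 = -2 + C)
X(c) = c² - 3*c (X(c) = (c² + (-2 - 2)*c) + c = (c² - 4*c) + c = c² - 3*c)
(X(12) - 37)*(464 + 293) = (12*(-3 + 12) - 37)*(464 + 293) = (12*9 - 37)*757 = (108 - 37)*757 = 71*757 = 53747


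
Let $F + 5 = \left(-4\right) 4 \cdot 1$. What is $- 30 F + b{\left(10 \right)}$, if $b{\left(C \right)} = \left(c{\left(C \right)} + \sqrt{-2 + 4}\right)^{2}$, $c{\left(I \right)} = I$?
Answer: $732 + 20 \sqrt{2} \approx 760.28$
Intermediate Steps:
$F = -21$ ($F = -5 + \left(-4\right) 4 \cdot 1 = -5 - 16 = -21$)
$b{\left(C \right)} = \left(C + \sqrt{2}\right)^{2}$ ($b{\left(C \right)} = \left(C + \sqrt{-2 + 4}\right)^{2} = \left(C + \sqrt{2}\right)^{2}$)
$- 30 F + b{\left(10 \right)} = \left(-30\right) \left(-21\right) + \left(10 + \sqrt{2}\right)^{2} = 630 + \left(10 + \sqrt{2}\right)^{2}$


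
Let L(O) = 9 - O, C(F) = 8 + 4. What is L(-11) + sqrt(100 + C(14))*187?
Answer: 20 + 748*sqrt(7) ≈ 1999.0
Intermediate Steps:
C(F) = 12
L(-11) + sqrt(100 + C(14))*187 = (9 - 1*(-11)) + sqrt(100 + 12)*187 = (9 + 11) + sqrt(112)*187 = 20 + (4*sqrt(7))*187 = 20 + 748*sqrt(7)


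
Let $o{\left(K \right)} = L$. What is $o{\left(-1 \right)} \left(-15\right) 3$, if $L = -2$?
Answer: $90$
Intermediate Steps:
$o{\left(K \right)} = -2$
$o{\left(-1 \right)} \left(-15\right) 3 = \left(-2\right) \left(-15\right) 3 = 30 \cdot 3 = 90$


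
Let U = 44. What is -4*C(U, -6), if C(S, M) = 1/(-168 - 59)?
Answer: 4/227 ≈ 0.017621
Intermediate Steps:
C(S, M) = -1/227 (C(S, M) = 1/(-227) = -1/227)
-4*C(U, -6) = -4*(-1/227) = 4/227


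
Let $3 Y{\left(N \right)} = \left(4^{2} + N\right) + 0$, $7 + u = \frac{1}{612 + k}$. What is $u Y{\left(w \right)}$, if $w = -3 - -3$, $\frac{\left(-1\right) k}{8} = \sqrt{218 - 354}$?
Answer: $- \frac{157772}{4227} + \frac{16 i \sqrt{34}}{71859} \approx -37.325 + 0.0012983 i$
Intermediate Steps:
$k = - 16 i \sqrt{34}$ ($k = - 8 \sqrt{218 - 354} = - 8 \sqrt{-136} = - 8 \cdot 2 i \sqrt{34} = - 16 i \sqrt{34} \approx - 93.295 i$)
$u = -7 + \frac{1}{612 - 16 i \sqrt{34}} \approx -6.9984 + 0.00024343 i$
$w = 0$ ($w = -3 + 3 = 0$)
$Y{\left(N \right)} = \frac{16}{3} + \frac{N}{3}$ ($Y{\left(N \right)} = \frac{\left(4^{2} + N\right) + 0}{3} = \frac{\left(16 + N\right) + 0}{3} = \frac{16 + N}{3} = \frac{16}{3} + \frac{N}{3}$)
$u Y{\left(w \right)} = \left(- \frac{39443}{5636} + \frac{i \sqrt{34}}{23953}\right) \left(\frac{16}{3} + \frac{1}{3} \cdot 0\right) = \left(- \frac{39443}{5636} + \frac{i \sqrt{34}}{23953}\right) \left(\frac{16}{3} + 0\right) = \left(- \frac{39443}{5636} + \frac{i \sqrt{34}}{23953}\right) \frac{16}{3} = - \frac{157772}{4227} + \frac{16 i \sqrt{34}}{71859}$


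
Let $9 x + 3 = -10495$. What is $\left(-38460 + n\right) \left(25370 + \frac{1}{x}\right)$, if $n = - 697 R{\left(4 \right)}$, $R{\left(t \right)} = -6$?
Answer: $- \frac{157403542341}{181} \approx -8.6963 \cdot 10^{8}$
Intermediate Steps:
$x = - \frac{10498}{9}$ ($x = - \frac{1}{3} + \frac{1}{9} \left(-10495\right) = - \frac{1}{3} - \frac{10495}{9} = - \frac{10498}{9} \approx -1166.4$)
$n = 4182$ ($n = \left(-697\right) \left(-6\right) = 4182$)
$\left(-38460 + n\right) \left(25370 + \frac{1}{x}\right) = \left(-38460 + 4182\right) \left(25370 + \frac{1}{- \frac{10498}{9}}\right) = - 34278 \left(25370 - \frac{9}{10498}\right) = \left(-34278\right) \frac{266334251}{10498} = - \frac{157403542341}{181}$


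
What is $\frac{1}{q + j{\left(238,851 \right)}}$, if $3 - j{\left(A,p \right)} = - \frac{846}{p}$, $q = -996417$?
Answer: $- \frac{851}{847947468} \approx -1.0036 \cdot 10^{-6}$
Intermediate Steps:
$j{\left(A,p \right)} = 3 + \frac{846}{p}$ ($j{\left(A,p \right)} = 3 - - \frac{846}{p} = 3 + \frac{846}{p}$)
$\frac{1}{q + j{\left(238,851 \right)}} = \frac{1}{-996417 + \left(3 + \frac{846}{851}\right)} = \frac{1}{-996417 + \frac{3399}{851}} = \frac{1}{- \frac{847947468}{851}} = - \frac{851}{847947468}$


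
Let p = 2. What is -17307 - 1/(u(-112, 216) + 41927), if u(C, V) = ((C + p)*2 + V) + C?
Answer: -723622978/41811 ≈ -17307.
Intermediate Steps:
u(C, V) = 4 + V + 3*C (u(C, V) = ((C + 2)*2 + V) + C = ((2 + C)*2 + V) + C = ((4 + 2*C) + V) + C = (4 + V + 2*C) + C = 4 + V + 3*C)
-17307 - 1/(u(-112, 216) + 41927) = -17307 - 1/((4 + 216 + 3*(-112)) + 41927) = -17307 - 1/((4 + 216 - 336) + 41927) = -17307 - 1/(-116 + 41927) = -17307 - 1/41811 = -723622978/41811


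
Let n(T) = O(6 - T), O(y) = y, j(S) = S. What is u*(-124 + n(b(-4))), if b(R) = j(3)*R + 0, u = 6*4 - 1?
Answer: -2438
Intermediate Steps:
u = 23 (u = 24 - 1 = 23)
b(R) = 3*R (b(R) = 3*R + 0 = 3*R)
n(T) = 6 - T
u*(-124 + n(b(-4))) = 23*(-124 + (6 - 3*(-4))) = 23*(-124 + (6 - 1*(-12))) = 23*(-124 + (6 + 12)) = 23*(-124 + 18) = 23*(-106) = -2438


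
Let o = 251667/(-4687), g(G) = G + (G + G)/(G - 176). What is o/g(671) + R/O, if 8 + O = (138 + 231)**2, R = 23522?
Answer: 1800442146343/19346766598187 ≈ 0.093062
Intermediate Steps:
O = 136153 (O = -8 + (138 + 231)**2 = -8 + 369**2 = -8 + 136161 = 136153)
g(G) = G + 2*G/(-176 + G) (g(G) = G + (2*G)/(-176 + G) = G + 2*G/(-176 + G))
o = -251667/4687 (o = 251667*(-1/4687) = -251667/4687 ≈ -53.695)
o/g(671) + R/O = -251667*(-176 + 671)/(671*(-174 + 671))/4687 + 23522/136153 = -251667/(4687*(671*497/495)) + 23522*(1/136153) = -251667/(4687*(671*(1/495)*497)) + 23522/136153 = -251667/(4687*30317/45) + 23522/136153 = -251667/4687*45/30317 + 23522/136153 = -11325015/142095779 + 23522/136153 = 1800442146343/19346766598187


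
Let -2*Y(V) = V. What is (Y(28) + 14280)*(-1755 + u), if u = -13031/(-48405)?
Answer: -173103122272/6915 ≈ -2.5033e+7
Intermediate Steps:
Y(V) = -V/2
u = 13031/48405 (u = -13031*(-1/48405) = 13031/48405 ≈ 0.26921)
(Y(28) + 14280)*(-1755 + u) = (-1/2*28 + 14280)*(-1755 + 13031/48405) = (-14 + 14280)*(-84937744/48405) = 14266*(-84937744/48405) = -173103122272/6915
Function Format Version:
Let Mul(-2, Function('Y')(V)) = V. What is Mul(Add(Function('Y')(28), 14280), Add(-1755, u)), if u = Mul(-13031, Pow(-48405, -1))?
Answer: Rational(-173103122272, 6915) ≈ -2.5033e+7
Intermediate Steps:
Function('Y')(V) = Mul(Rational(-1, 2), V)
u = Rational(13031, 48405) (u = Mul(-13031, Rational(-1, 48405)) = Rational(13031, 48405) ≈ 0.26921)
Mul(Add(Function('Y')(28), 14280), Add(-1755, u)) = Mul(Add(Mul(Rational(-1, 2), 28), 14280), Add(-1755, Rational(13031, 48405))) = Mul(Add(-14, 14280), Rational(-84937744, 48405)) = Mul(14266, Rational(-84937744, 48405)) = Rational(-173103122272, 6915)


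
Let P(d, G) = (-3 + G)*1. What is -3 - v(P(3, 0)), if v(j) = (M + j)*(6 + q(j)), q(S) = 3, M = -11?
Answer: 123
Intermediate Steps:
P(d, G) = -3 + G
v(j) = -99 + 9*j (v(j) = (-11 + j)*(6 + 3) = (-11 + j)*9 = -99 + 9*j)
-3 - v(P(3, 0)) = -3 - (-99 + 9*(-3 + 0)) = -3 - (-99 + 9*(-3)) = -3 - (-99 - 27) = -3 - 1*(-126) = -3 + 126 = 123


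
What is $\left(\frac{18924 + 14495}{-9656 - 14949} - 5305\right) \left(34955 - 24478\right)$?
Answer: $- \frac{1367907964288}{24605} \approx -5.5595 \cdot 10^{7}$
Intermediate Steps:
$\left(\frac{18924 + 14495}{-9656 - 14949} - 5305\right) \left(34955 - 24478\right) = \left(\frac{33419}{-24605} - 5305\right) 10477 = \left(33419 \left(- \frac{1}{24605}\right) - 5305\right) 10477 = \left(- \frac{33419}{24605} - 5305\right) 10477 = \left(- \frac{130562944}{24605}\right) 10477 = - \frac{1367907964288}{24605}$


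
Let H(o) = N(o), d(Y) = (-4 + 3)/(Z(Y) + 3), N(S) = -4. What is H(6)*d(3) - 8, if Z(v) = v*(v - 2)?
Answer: -22/3 ≈ -7.3333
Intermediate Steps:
Z(v) = v*(-2 + v)
d(Y) = -1/(3 + Y*(-2 + Y)) (d(Y) = (-4 + 3)/(Y*(-2 + Y) + 3) = -1/(3 + Y*(-2 + Y)))
H(o) = -4
H(6)*d(3) - 8 = -(-4)/(3 + 3*(-2 + 3)) - 8 = -(-4)/(3 + 3*1) - 8 = -(-4)/(3 + 3) - 8 = -(-4)/6 - 8 = -4*(-⅙) - 8 = ⅔ - 8 = -22/3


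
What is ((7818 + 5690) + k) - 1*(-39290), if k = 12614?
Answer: 65412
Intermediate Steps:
((7818 + 5690) + k) - 1*(-39290) = ((7818 + 5690) + 12614) - 1*(-39290) = (13508 + 12614) + 39290 = 26122 + 39290 = 65412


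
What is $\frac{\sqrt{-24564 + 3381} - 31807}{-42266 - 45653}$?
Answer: $\frac{31807}{87919} - \frac{i \sqrt{21183}}{87919} \approx 0.36178 - 0.0016554 i$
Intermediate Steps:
$\frac{\sqrt{-24564 + 3381} - 31807}{-42266 - 45653} = \frac{\sqrt{-21183} - 31807}{-87919} = \left(i \sqrt{21183} - 31807\right) \left(- \frac{1}{87919}\right) = \left(-31807 + i \sqrt{21183}\right) \left(- \frac{1}{87919}\right) = \frac{31807}{87919} - \frac{i \sqrt{21183}}{87919}$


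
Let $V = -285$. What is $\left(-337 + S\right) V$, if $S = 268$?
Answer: $19665$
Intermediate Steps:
$\left(-337 + S\right) V = \left(-337 + 268\right) \left(-285\right) = \left(-69\right) \left(-285\right) = 19665$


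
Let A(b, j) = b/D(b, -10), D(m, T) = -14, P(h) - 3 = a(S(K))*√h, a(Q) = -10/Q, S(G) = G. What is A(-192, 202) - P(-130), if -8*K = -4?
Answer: 75/7 + 20*I*√130 ≈ 10.714 + 228.04*I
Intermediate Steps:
K = ½ (K = -⅛*(-4) = ½ ≈ 0.50000)
P(h) = 3 - 20*√h (P(h) = 3 + (-10/½)*√h = 3 + (-10*2)*√h = 3 - 20*√h)
A(b, j) = -b/14 (A(b, j) = b/(-14) = b*(-1/14) = -b/14)
A(-192, 202) - P(-130) = -1/14*(-192) - (3 - 20*I*√130) = 96/7 - (3 - 20*I*√130) = 96/7 + (-3 + 20*I*√130) = 75/7 + 20*I*√130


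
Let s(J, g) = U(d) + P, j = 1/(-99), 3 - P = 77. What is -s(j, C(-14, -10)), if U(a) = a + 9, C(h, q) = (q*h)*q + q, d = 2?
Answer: 63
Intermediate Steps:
P = -74 (P = 3 - 1*77 = 3 - 77 = -74)
C(h, q) = q + h*q² (C(h, q) = (h*q)*q + q = h*q² + q = q + h*q²)
U(a) = 9 + a
j = -1/99 ≈ -0.010101
s(J, g) = -63 (s(J, g) = (9 + 2) - 74 = 11 - 74 = -63)
-s(j, C(-14, -10)) = -1*(-63) = 63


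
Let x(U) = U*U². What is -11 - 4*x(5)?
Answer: -511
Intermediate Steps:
x(U) = U³
-11 - 4*x(5) = -11 - 4*5³ = -11 - 4*125 = -11 - 500 = -511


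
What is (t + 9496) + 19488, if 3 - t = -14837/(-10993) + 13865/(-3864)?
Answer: 1231374495401/42476952 ≈ 28989.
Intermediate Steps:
t = 222518633/42476952 (t = 3 - (-14837/(-10993) + 13865/(-3864)) = 3 - (-14837*(-1/10993) + 13865*(-1/3864)) = 3 - (14837/10993 - 13865/3864) = 3 - 1*(-95087777/42476952) = 3 + 95087777/42476952 = 222518633/42476952 ≈ 5.2386)
(t + 9496) + 19488 = (222518633/42476952 + 9496) + 19488 = 403583654825/42476952 + 19488 = 1231374495401/42476952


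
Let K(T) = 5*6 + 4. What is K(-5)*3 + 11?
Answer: 113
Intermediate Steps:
K(T) = 34 (K(T) = 30 + 4 = 34)
K(-5)*3 + 11 = 34*3 + 11 = 102 + 11 = 113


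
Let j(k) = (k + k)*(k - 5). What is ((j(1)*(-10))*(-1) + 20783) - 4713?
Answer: 15990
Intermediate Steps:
j(k) = 2*k*(-5 + k) (j(k) = (2*k)*(-5 + k) = 2*k*(-5 + k))
((j(1)*(-10))*(-1) + 20783) - 4713 = (((2*1*(-5 + 1))*(-10))*(-1) + 20783) - 4713 = (((2*1*(-4))*(-10))*(-1) + 20783) - 4713 = (-8*(-10)*(-1) + 20783) - 4713 = (80*(-1) + 20783) - 4713 = (-80 + 20783) - 4713 = 20703 - 4713 = 15990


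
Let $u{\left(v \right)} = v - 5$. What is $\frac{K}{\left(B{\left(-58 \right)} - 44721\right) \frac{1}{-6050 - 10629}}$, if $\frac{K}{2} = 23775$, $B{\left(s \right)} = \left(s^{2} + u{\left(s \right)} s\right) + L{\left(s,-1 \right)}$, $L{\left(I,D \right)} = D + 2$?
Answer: $\frac{396543225}{18851} \approx 21036.0$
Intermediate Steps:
$u{\left(v \right)} = -5 + v$
$L{\left(I,D \right)} = 2 + D$
$B{\left(s \right)} = 1 + s^{2} + s \left(-5 + s\right)$ ($B{\left(s \right)} = \left(s^{2} + \left(-5 + s\right) s\right) + \left(2 - 1\right) = \left(s^{2} + s \left(-5 + s\right)\right) + 1 = 1 + s^{2} + s \left(-5 + s\right)$)
$K = 47550$ ($K = 2 \cdot 23775 = 47550$)
$\frac{K}{\left(B{\left(-58 \right)} - 44721\right) \frac{1}{-6050 - 10629}} = \frac{47550}{\left(\left(1 + \left(-58\right)^{2} - 58 \left(-5 - 58\right)\right) - 44721\right) \frac{1}{-6050 - 10629}} = \frac{47550}{\left(\left(1 + 3364 - -3654\right) - 44721\right) \frac{1}{-16679}} = \frac{47550}{\left(\left(1 + 3364 + 3654\right) - 44721\right) \left(- \frac{1}{16679}\right)} = \frac{47550}{\left(7019 - 44721\right) \left(- \frac{1}{16679}\right)} = \frac{47550}{\left(-37702\right) \left(- \frac{1}{16679}\right)} = \frac{47550}{\frac{37702}{16679}} = 47550 \cdot \frac{16679}{37702} = \frac{396543225}{18851}$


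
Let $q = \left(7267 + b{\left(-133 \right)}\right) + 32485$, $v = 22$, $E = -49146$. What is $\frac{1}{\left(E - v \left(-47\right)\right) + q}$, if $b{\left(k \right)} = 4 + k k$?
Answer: $\frac{1}{9333} \approx 0.00010715$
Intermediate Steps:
$b{\left(k \right)} = 4 + k^{2}$
$q = 57445$ ($q = \left(7267 + \left(4 + \left(-133\right)^{2}\right)\right) + 32485 = \left(7267 + \left(4 + 17689\right)\right) + 32485 = \left(7267 + 17693\right) + 32485 = 24960 + 32485 = 57445$)
$\frac{1}{\left(E - v \left(-47\right)\right) + q} = \frac{1}{\left(-49146 - 22 \left(-47\right)\right) + 57445} = \frac{1}{\left(-49146 - -1034\right) + 57445} = \frac{1}{\left(-49146 + 1034\right) + 57445} = \frac{1}{-48112 + 57445} = \frac{1}{9333}$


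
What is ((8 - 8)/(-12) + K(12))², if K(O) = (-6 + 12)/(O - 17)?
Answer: 36/25 ≈ 1.4400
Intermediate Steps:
K(O) = 6/(-17 + O)
((8 - 8)/(-12) + K(12))² = ((8 - 8)/(-12) + 6/(-17 + 12))² = (-1/12*0 + 6/(-5))² = (0 + 6*(-⅕))² = (0 - 6/5)² = (-6/5)² = 36/25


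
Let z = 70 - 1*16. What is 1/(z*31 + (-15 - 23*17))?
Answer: 1/1268 ≈ 0.00078864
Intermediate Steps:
z = 54 (z = 70 - 16 = 54)
1/(z*31 + (-15 - 23*17)) = 1/(54*31 + (-15 - 23*17)) = 1/(1674 + (-15 - 391)) = 1/(1674 - 406) = 1/1268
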